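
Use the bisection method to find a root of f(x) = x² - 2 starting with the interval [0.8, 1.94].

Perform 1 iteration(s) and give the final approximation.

f(x) = x² - 2
Initial interval: [0.8, 1.94]

Iteration 1:
  c_1 = (0.800000 + 1.940000)/2 = 1.370000
  f(c_1) = f(1.370000) = -0.123100
  f(a) × f(c) ≥ 0, new interval: [1.370000, 1.940000]

After 1 iteration(s), the approximation is c_1 = 1.370000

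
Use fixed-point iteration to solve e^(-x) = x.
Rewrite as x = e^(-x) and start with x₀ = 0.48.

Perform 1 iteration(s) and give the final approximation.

Equation: e^(-x) = x
Fixed-point form: x = e^(-x)
x₀ = 0.48

x_1 = g(0.480000) = 0.618783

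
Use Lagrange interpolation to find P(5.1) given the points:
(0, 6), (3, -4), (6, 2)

Lagrange interpolation formula:
P(x) = Σ yᵢ × Lᵢ(x)
where Lᵢ(x) = Π_{j≠i} (x - xⱼ)/(xᵢ - xⱼ)

L_0(5.1) = (5.1 - 3)/(0 - 3) × (5.1 - 6)/(0 - 6) = -0.105000
L_1(5.1) = (5.1 - 0)/(3 - 0) × (5.1 - 6)/(3 - 6) = 0.510000
L_2(5.1) = (5.1 - 0)/(6 - 0) × (5.1 - 3)/(6 - 3) = 0.595000

P(5.1) = 6×L_0(5.1) + (-4)×L_1(5.1) + 2×L_2(5.1)
P(5.1) = -1.480000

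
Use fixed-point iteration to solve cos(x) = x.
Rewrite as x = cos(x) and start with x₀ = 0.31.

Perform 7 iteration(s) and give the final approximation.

Equation: cos(x) = x
Fixed-point form: x = cos(x)
x₀ = 0.31

x_1 = g(0.310000) = 0.952334
x_2 = g(0.952334) = 0.579783
x_3 = g(0.579783) = 0.836581
x_4 = g(0.836581) = 0.670005
x_5 = g(0.670005) = 0.783819
x_6 = g(0.783819) = 0.708223
x_7 = g(0.708223) = 0.759519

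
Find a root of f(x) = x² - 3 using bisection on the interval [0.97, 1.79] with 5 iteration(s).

f(x) = x² - 3
Initial interval: [0.97, 1.79]

Iteration 1:
  c_1 = (0.970000 + 1.790000)/2 = 1.380000
  f(c_1) = f(1.380000) = -1.095600
  f(a) × f(c) ≥ 0, new interval: [1.380000, 1.790000]
Iteration 2:
  c_2 = (1.380000 + 1.790000)/2 = 1.585000
  f(c_2) = f(1.585000) = -0.487775
  f(a) × f(c) ≥ 0, new interval: [1.585000, 1.790000]
Iteration 3:
  c_3 = (1.585000 + 1.790000)/2 = 1.687500
  f(c_3) = f(1.687500) = -0.152344
  f(a) × f(c) ≥ 0, new interval: [1.687500, 1.790000]
Iteration 4:
  c_4 = (1.687500 + 1.790000)/2 = 1.738750
  f(c_4) = f(1.738750) = 0.023252
  f(a) × f(c) < 0, new interval: [1.687500, 1.738750]
Iteration 5:
  c_5 = (1.687500 + 1.738750)/2 = 1.713125
  f(c_5) = f(1.713125) = -0.065203
  f(a) × f(c) ≥ 0, new interval: [1.713125, 1.738750]

After 5 iteration(s), the approximation is c_5 = 1.713125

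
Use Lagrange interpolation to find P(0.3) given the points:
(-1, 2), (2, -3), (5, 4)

Lagrange interpolation formula:
P(x) = Σ yᵢ × Lᵢ(x)
where Lᵢ(x) = Π_{j≠i} (x - xⱼ)/(xᵢ - xⱼ)

L_0(0.3) = (0.3 - 2)/(-1 - 2) × (0.3 - 5)/(-1 - 5) = 0.443889
L_1(0.3) = (0.3 - (-1))/(2 - (-1)) × (0.3 - 5)/(2 - 5) = 0.678889
L_2(0.3) = (0.3 - (-1))/(5 - (-1)) × (0.3 - 2)/(5 - 2) = -0.122778

P(0.3) = 2×L_0(0.3) + (-3)×L_1(0.3) + 4×L_2(0.3)
P(0.3) = -1.640000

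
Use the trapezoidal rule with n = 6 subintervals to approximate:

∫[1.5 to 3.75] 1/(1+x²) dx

f(x) = 1/(1+x²)
a = 1.5, b = 3.75, n = 6
h = (b - a)/n = 0.375000

Trapezoidal rule: (h/2)[f(x₀) + 2f(x₁) + 2f(x₂) + ... + f(xₙ)]

x_0 = 1.5000, f(x_0) = 0.307692, coefficient = 1
x_1 = 1.8750, f(x_1) = 0.221453, coefficient = 2
x_2 = 2.2500, f(x_2) = 0.164948, coefficient = 2
x_3 = 2.6250, f(x_3) = 0.126733, coefficient = 2
x_4 = 3.0000, f(x_4) = 0.100000, coefficient = 2
x_5 = 3.3750, f(x_5) = 0.080706, coefficient = 2
x_6 = 3.7500, f(x_6) = 0.066390, coefficient = 1

I ≈ (0.375000/2) × 1.761764 = 0.330331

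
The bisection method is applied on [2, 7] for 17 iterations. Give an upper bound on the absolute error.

Bisection error bound: |error| ≤ (b-a)/2^n
|error| ≤ (7 - 2)/2^17 = 5/2^17
|error| ≤ 0.0000381470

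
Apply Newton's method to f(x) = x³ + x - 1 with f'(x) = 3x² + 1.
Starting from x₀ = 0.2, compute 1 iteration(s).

f(x) = x³ + x - 1
f'(x) = 3x² + 1
x₀ = 0.2

Newton-Raphson formula: x_{n+1} = x_n - f(x_n)/f'(x_n)

Iteration 1:
  f(0.200000) = -0.792000
  f'(0.200000) = 1.120000
  x_1 = 0.200000 - (-0.792000)/1.120000 = 0.907143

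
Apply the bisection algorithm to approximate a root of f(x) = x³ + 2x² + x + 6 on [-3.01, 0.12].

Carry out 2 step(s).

f(x) = x³ + 2x² + x + 6
Initial interval: [-3.01, 0.12]

Iteration 1:
  c_1 = (-3.010000 + 0.120000)/2 = -1.445000
  f(c_1) = f(-1.445000) = 5.713854
  f(a) × f(c) < 0, new interval: [-3.010000, -1.445000]
Iteration 2:
  c_2 = (-3.010000 + (-1.445000))/2 = -2.227500
  f(c_2) = f(-2.227500) = 2.643700
  f(a) × f(c) < 0, new interval: [-3.010000, -2.227500]

After 2 iteration(s), the approximation is c_2 = -2.227500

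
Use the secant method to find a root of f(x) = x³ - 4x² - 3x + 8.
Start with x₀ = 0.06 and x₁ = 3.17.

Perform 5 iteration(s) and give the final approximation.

f(x) = x³ - 4x² - 3x + 8
x₀ = 0.06, x₁ = 3.17

Secant formula: x_{n+1} = x_n - f(x_n)(x_n - x_{n-1})/(f(x_n) - f(x_{n-1}))

Iteration 1:
  f(0.060000) = 7.805816
  f(3.170000) = -9.850587
  x_2 = 3.170000 - (-9.850587)×(3.170000 - 0.060000)/(-9.850587 - 7.805816)
       = 1.434917
Iteration 2:
  f(3.170000) = -9.850587
  f(1.434917) = -1.586223
  x_3 = 1.434917 - (-1.586223)×(1.434917 - 3.170000)/(-1.586223 - (-9.850587))
       = 1.101893
Iteration 3:
  f(1.434917) = -1.586223
  f(1.101893) = 1.175528
  x_4 = 1.101893 - 1.175528×(1.101893 - 1.434917)/(1.175528 - (-1.586223))
       = 1.243644
Iteration 4:
  f(1.101893) = 1.175528
  f(1.243644) = 0.005953
  x_5 = 1.243644 - 0.005953×(1.243644 - 1.101893)/(0.005953 - 1.175528)
       = 1.244365
Iteration 5:
  f(1.243644) = 0.005953
  f(1.244365) = -0.000042
  x_6 = 1.244365 - (-0.000042)×(1.244365 - 1.243644)/(-0.000042 - 0.005953)
       = 1.244360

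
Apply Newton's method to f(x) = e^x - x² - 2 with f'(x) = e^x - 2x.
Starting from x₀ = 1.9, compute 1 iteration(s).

f(x) = e^x - x² - 2
f'(x) = e^x - 2x
x₀ = 1.9

Newton-Raphson formula: x_{n+1} = x_n - f(x_n)/f'(x_n)

Iteration 1:
  f(1.900000) = 1.075894
  f'(1.900000) = 2.885894
  x_1 = 1.900000 - 1.075894/2.885894 = 1.527189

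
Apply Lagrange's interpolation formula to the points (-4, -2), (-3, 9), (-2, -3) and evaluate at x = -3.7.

Lagrange interpolation formula:
P(x) = Σ yᵢ × Lᵢ(x)
where Lᵢ(x) = Π_{j≠i} (x - xⱼ)/(xᵢ - xⱼ)

L_0(-3.7) = (-3.7 - (-3))/(-4 - (-3)) × (-3.7 - (-2))/(-4 - (-2)) = 0.595000
L_1(-3.7) = (-3.7 - (-4))/(-3 - (-4)) × (-3.7 - (-2))/(-3 - (-2)) = 0.510000
L_2(-3.7) = (-3.7 - (-4))/(-2 - (-4)) × (-3.7 - (-3))/(-2 - (-3)) = -0.105000

P(-3.7) = (-2)×L_0(-3.7) + 9×L_1(-3.7) + (-3)×L_2(-3.7)
P(-3.7) = 3.715000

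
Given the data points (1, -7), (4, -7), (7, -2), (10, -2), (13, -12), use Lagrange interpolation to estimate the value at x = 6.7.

Lagrange interpolation formula:
P(x) = Σ yᵢ × Lᵢ(x)
where Lᵢ(x) = Π_{j≠i} (x - xⱼ)/(xᵢ - xⱼ)

L_0(6.7) = (6.7 - 4)/(1 - 4) × (6.7 - 7)/(1 - 7) × (6.7 - 10)/(1 - 10) × (6.7 - 13)/(1 - 13) = -0.008662
L_1(6.7) = (6.7 - 1)/(4 - 1) × (6.7 - 7)/(4 - 7) × (6.7 - 10)/(4 - 10) × (6.7 - 13)/(4 - 13) = 0.073150
L_2(6.7) = (6.7 - 1)/(7 - 1) × (6.7 - 4)/(7 - 4) × (6.7 - 10)/(7 - 10) × (6.7 - 13)/(7 - 13) = 0.987525
L_3(6.7) = (6.7 - 1)/(10 - 1) × (6.7 - 4)/(10 - 4) × (6.7 - 7)/(10 - 7) × (6.7 - 13)/(10 - 13) = -0.059850
L_4(6.7) = (6.7 - 1)/(13 - 1) × (6.7 - 4)/(13 - 4) × (6.7 - 7)/(13 - 7) × (6.7 - 10)/(13 - 10) = 0.007837

P(6.7) = (-7)×L_0(6.7) + (-7)×L_1(6.7) + (-2)×L_2(6.7) + (-2)×L_3(6.7) + (-12)×L_4(6.7)
P(6.7) = -2.400812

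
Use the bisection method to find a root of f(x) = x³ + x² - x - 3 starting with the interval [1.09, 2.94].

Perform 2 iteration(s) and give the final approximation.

f(x) = x³ + x² - x - 3
Initial interval: [1.09, 2.94]

Iteration 1:
  c_1 = (1.090000 + 2.940000)/2 = 2.015000
  f(c_1) = f(2.015000) = 7.226578
  f(a) × f(c) < 0, new interval: [1.090000, 2.015000]
Iteration 2:
  c_2 = (1.090000 + 2.015000)/2 = 1.552500
  f(c_2) = f(1.552500) = 1.599679
  f(a) × f(c) < 0, new interval: [1.090000, 1.552500]

After 2 iteration(s), the approximation is c_2 = 1.552500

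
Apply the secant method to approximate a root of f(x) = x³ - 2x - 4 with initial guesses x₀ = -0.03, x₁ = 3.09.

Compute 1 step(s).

f(x) = x³ - 2x - 4
x₀ = -0.03, x₁ = 3.09

Secant formula: x_{n+1} = x_n - f(x_n)(x_n - x_{n-1})/(f(x_n) - f(x_{n-1}))

Iteration 1:
  f(-0.030000) = -3.940027
  f(3.090000) = 19.323629
  x_2 = 3.090000 - 19.323629×(3.090000 - (-0.030000))/(19.323629 - (-3.940027))
       = 0.498416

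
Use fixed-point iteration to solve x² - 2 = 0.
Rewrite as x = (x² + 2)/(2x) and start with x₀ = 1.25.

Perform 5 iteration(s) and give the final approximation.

Equation: x² - 2 = 0
Fixed-point form: x = (x² + 2)/(2x)
x₀ = 1.25

x_1 = g(1.250000) = 1.425000
x_2 = g(1.425000) = 1.414254
x_3 = g(1.414254) = 1.414214
x_4 = g(1.414214) = 1.414214
x_5 = g(1.414214) = 1.414214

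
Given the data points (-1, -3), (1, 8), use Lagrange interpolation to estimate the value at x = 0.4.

Lagrange interpolation formula:
P(x) = Σ yᵢ × Lᵢ(x)
where Lᵢ(x) = Π_{j≠i} (x - xⱼ)/(xᵢ - xⱼ)

L_0(0.4) = (0.4 - 1)/(-1 - 1) = 0.300000
L_1(0.4) = (0.4 - (-1))/(1 - (-1)) = 0.700000

P(0.4) = (-3)×L_0(0.4) + 8×L_1(0.4)
P(0.4) = 4.700000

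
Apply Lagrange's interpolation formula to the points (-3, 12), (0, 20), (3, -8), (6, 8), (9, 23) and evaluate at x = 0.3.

Lagrange interpolation formula:
P(x) = Σ yᵢ × Lᵢ(x)
where Lᵢ(x) = Π_{j≠i} (x - xⱼ)/(xᵢ - xⱼ)

L_0(0.3) = (0.3 - 0)/(-3 - 0) × (0.3 - 3)/(-3 - 3) × (0.3 - 6)/(-3 - 6) × (0.3 - 9)/(-3 - 9) = -0.020662
L_1(0.3) = (0.3 - (-3))/(0 - (-3)) × (0.3 - 3)/(0 - 3) × (0.3 - 6)/(0 - 6) × (0.3 - 9)/(0 - 9) = 0.909150
L_2(0.3) = (0.3 - (-3))/(3 - (-3)) × (0.3 - 0)/(3 - 0) × (0.3 - 6)/(3 - 6) × (0.3 - 9)/(3 - 9) = 0.151525
L_3(0.3) = (0.3 - (-3))/(6 - (-3)) × (0.3 - 0)/(6 - 0) × (0.3 - 3)/(6 - 3) × (0.3 - 9)/(6 - 9) = -0.047850
L_4(0.3) = (0.3 - (-3))/(9 - (-3)) × (0.3 - 0)/(9 - 0) × (0.3 - 3)/(9 - 3) × (0.3 - 6)/(9 - 6) = 0.007837

P(0.3) = 12×L_0(0.3) + 20×L_1(0.3) + (-8)×L_2(0.3) + 8×L_3(0.3) + 23×L_4(0.3)
P(0.3) = 16.520313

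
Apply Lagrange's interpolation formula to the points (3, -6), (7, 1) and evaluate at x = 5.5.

Lagrange interpolation formula:
P(x) = Σ yᵢ × Lᵢ(x)
where Lᵢ(x) = Π_{j≠i} (x - xⱼ)/(xᵢ - xⱼ)

L_0(5.5) = (5.5 - 7)/(3 - 7) = 0.375000
L_1(5.5) = (5.5 - 3)/(7 - 3) = 0.625000

P(5.5) = (-6)×L_0(5.5) + 1×L_1(5.5)
P(5.5) = -1.625000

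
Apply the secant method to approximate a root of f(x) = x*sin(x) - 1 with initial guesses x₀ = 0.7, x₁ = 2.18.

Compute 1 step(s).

f(x) = x*sin(x) - 1
x₀ = 0.7, x₁ = 2.18

Secant formula: x_{n+1} = x_n - f(x_n)(x_n - x_{n-1})/(f(x_n) - f(x_{n-1}))

Iteration 1:
  f(0.700000) = -0.549048
  f(2.180000) = 0.787827
  x_2 = 2.180000 - 0.787827×(2.180000 - 0.700000)/(0.787827 - (-0.549048))
       = 1.307829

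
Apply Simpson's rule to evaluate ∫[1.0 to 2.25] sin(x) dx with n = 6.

f(x) = sin(x)
a = 1.0, b = 2.25, n = 6
h = (b - a)/n = 0.208333

Simpson's rule: (h/3)[f(x₀) + 4f(x₁) + 2f(x₂) + ... + f(xₙ)]

x_0 = 1.0000, f(x_0) = 0.841471, coefficient = 1
x_1 = 1.2083, f(x_1) = 0.935026, coefficient = 4
x_2 = 1.4167, f(x_2) = 0.988146, coefficient = 2
x_3 = 1.6250, f(x_3) = 0.998531, coefficient = 4
x_4 = 1.8333, f(x_4) = 0.965735, coefficient = 2
x_5 = 2.0417, f(x_5) = 0.891174, coefficient = 4
x_6 = 2.2500, f(x_6) = 0.778073, coefficient = 1

I ≈ (0.208333/3) × 16.826230 = 1.168488
Exact value: 1.168476
Error: 0.000012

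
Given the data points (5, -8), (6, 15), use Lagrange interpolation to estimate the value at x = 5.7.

Lagrange interpolation formula:
P(x) = Σ yᵢ × Lᵢ(x)
where Lᵢ(x) = Π_{j≠i} (x - xⱼ)/(xᵢ - xⱼ)

L_0(5.7) = (5.7 - 6)/(5 - 6) = 0.300000
L_1(5.7) = (5.7 - 5)/(6 - 5) = 0.700000

P(5.7) = (-8)×L_0(5.7) + 15×L_1(5.7)
P(5.7) = 8.100000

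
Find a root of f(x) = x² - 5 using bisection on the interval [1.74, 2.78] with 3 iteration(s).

f(x) = x² - 5
Initial interval: [1.74, 2.78]

Iteration 1:
  c_1 = (1.740000 + 2.780000)/2 = 2.260000
  f(c_1) = f(2.260000) = 0.107600
  f(a) × f(c) < 0, new interval: [1.740000, 2.260000]
Iteration 2:
  c_2 = (1.740000 + 2.260000)/2 = 2.000000
  f(c_2) = f(2.000000) = -1.000000
  f(a) × f(c) ≥ 0, new interval: [2.000000, 2.260000]
Iteration 3:
  c_3 = (2.000000 + 2.260000)/2 = 2.130000
  f(c_3) = f(2.130000) = -0.463100
  f(a) × f(c) ≥ 0, new interval: [2.130000, 2.260000]

After 3 iteration(s), the approximation is c_3 = 2.130000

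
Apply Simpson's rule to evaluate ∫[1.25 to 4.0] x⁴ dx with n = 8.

f(x) = x⁴
a = 1.25, b = 4.0, n = 8
h = (b - a)/n = 0.343750

Simpson's rule: (h/3)[f(x₀) + 4f(x₁) + 2f(x₂) + ... + f(xₙ)]

x_0 = 1.2500, f(x_0) = 2.441406, coefficient = 1
x_1 = 1.5938, f(x_1) = 6.451798, coefficient = 4
x_2 = 1.9375, f(x_2) = 14.091812, coefficient = 2
x_3 = 2.2812, f(x_3) = 27.082673, coefficient = 4
x_4 = 2.6250, f(x_4) = 47.480713, coefficient = 2
x_5 = 2.9688, f(x_5) = 77.677369, coefficient = 4
x_6 = 3.3125, f(x_6) = 120.399185, coefficient = 2
x_7 = 3.6562, f(x_7) = 178.707810, coefficient = 4
x_8 = 4.0000, f(x_8) = 256.000000, coefficient = 1

I ≈ (0.343750/3) × 1782.063431 = 204.194768
Exact value: 204.189648
Error: 0.005120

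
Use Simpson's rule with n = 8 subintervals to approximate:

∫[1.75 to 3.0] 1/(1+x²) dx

f(x) = 1/(1+x²)
a = 1.75, b = 3.0, n = 8
h = (b - a)/n = 0.156250

Simpson's rule: (h/3)[f(x₀) + 4f(x₁) + 2f(x₂) + ... + f(xₙ)]

x_0 = 1.7500, f(x_0) = 0.246154, coefficient = 1
x_1 = 1.9062, f(x_1) = 0.215806, coefficient = 4
x_2 = 2.0625, f(x_2) = 0.190335, coefficient = 2
x_3 = 2.2188, f(x_3) = 0.168838, coefficient = 4
x_4 = 2.3750, f(x_4) = 0.150588, coefficient = 2
x_5 = 2.5312, f(x_5) = 0.135003, coefficient = 4
x_6 = 2.6875, f(x_6) = 0.121615, coefficient = 2
x_7 = 2.8438, f(x_7) = 0.110048, coefficient = 4
x_8 = 3.0000, f(x_8) = 0.100000, coefficient = 1

I ≈ (0.156250/3) × 3.790011 = 0.197396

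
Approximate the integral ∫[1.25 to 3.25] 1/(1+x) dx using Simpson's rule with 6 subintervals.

f(x) = 1/(1+x)
a = 1.25, b = 3.25, n = 6
h = (b - a)/n = 0.333333

Simpson's rule: (h/3)[f(x₀) + 4f(x₁) + 2f(x₂) + ... + f(xₙ)]

x_0 = 1.2500, f(x_0) = 0.444444, coefficient = 1
x_1 = 1.5833, f(x_1) = 0.387097, coefficient = 4
x_2 = 1.9167, f(x_2) = 0.342857, coefficient = 2
x_3 = 2.2500, f(x_3) = 0.307692, coefficient = 4
x_4 = 2.5833, f(x_4) = 0.279070, coefficient = 2
x_5 = 2.9167, f(x_5) = 0.255319, coefficient = 4
x_6 = 3.2500, f(x_6) = 0.235294, coefficient = 1

I ≈ (0.333333/3) × 5.724025 = 0.636003
Exact value: 0.635989
Error: 0.000014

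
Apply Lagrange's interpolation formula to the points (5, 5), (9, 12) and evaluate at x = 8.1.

Lagrange interpolation formula:
P(x) = Σ yᵢ × Lᵢ(x)
where Lᵢ(x) = Π_{j≠i} (x - xⱼ)/(xᵢ - xⱼ)

L_0(8.1) = (8.1 - 9)/(5 - 9) = 0.225000
L_1(8.1) = (8.1 - 5)/(9 - 5) = 0.775000

P(8.1) = 5×L_0(8.1) + 12×L_1(8.1)
P(8.1) = 10.425000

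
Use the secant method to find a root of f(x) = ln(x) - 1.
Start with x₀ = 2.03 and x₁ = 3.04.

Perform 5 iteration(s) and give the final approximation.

f(x) = ln(x) - 1
x₀ = 2.03, x₁ = 3.04

Secant formula: x_{n+1} = x_n - f(x_n)(x_n - x_{n-1})/(f(x_n) - f(x_{n-1}))

Iteration 1:
  f(2.030000) = -0.291964
  f(3.040000) = 0.111858
  x_2 = 3.040000 - 0.111858×(3.040000 - 2.030000)/(0.111858 - (-0.291964))
       = 2.760233
Iteration 2:
  f(3.040000) = 0.111858
  f(2.760233) = 0.015315
  x_3 = 2.760233 - 0.015315×(2.760233 - 3.040000)/(0.015315 - 0.111858)
       = 2.715852
Iteration 3:
  f(2.760233) = 0.015315
  f(2.715852) = -0.000894
  x_4 = 2.715852 - (-0.000894)×(2.715852 - 2.760233)/(-0.000894 - 0.015315)
       = 2.718301
Iteration 4:
  f(2.715852) = -0.000894
  f(2.718301) = 0.000007
  x_5 = 2.718301 - 0.000007×(2.718301 - 2.715852)/(0.000007 - (-0.000894))
       = 2.718282
Iteration 5:
  f(2.718301) = 0.000007
  f(2.718282) = 0.000000
  x_6 = 2.718282 - 0.000000×(2.718282 - 2.718301)/(0.000000 - 0.000007)
       = 2.718282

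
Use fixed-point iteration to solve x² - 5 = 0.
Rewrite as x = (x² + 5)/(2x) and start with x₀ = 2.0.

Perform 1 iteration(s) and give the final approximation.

Equation: x² - 5 = 0
Fixed-point form: x = (x² + 5)/(2x)
x₀ = 2.0

x_1 = g(2.000000) = 2.250000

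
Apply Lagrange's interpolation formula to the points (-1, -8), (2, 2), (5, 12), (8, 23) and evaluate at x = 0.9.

Lagrange interpolation formula:
P(x) = Σ yᵢ × Lᵢ(x)
where Lᵢ(x) = Π_{j≠i} (x - xⱼ)/(xᵢ - xⱼ)

L_0(0.9) = (0.9 - 2)/(-1 - 2) × (0.9 - 5)/(-1 - 5) × (0.9 - 8)/(-1 - 8) = 0.197660
L_1(0.9) = (0.9 - (-1))/(2 - (-1)) × (0.9 - 5)/(2 - 5) × (0.9 - 8)/(2 - 8) = 1.024241
L_2(0.9) = (0.9 - (-1))/(5 - (-1)) × (0.9 - 2)/(5 - 2) × (0.9 - 8)/(5 - 8) = -0.274796
L_3(0.9) = (0.9 - (-1))/(8 - (-1)) × (0.9 - 2)/(8 - 2) × (0.9 - 5)/(8 - 5) = 0.052895

P(0.9) = (-8)×L_0(0.9) + 2×L_1(0.9) + 12×L_2(0.9) + 23×L_3(0.9)
P(0.9) = -1.613772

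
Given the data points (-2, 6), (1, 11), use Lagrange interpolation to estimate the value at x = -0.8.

Lagrange interpolation formula:
P(x) = Σ yᵢ × Lᵢ(x)
where Lᵢ(x) = Π_{j≠i} (x - xⱼ)/(xᵢ - xⱼ)

L_0(-0.8) = (-0.8 - 1)/(-2 - 1) = 0.600000
L_1(-0.8) = (-0.8 - (-2))/(1 - (-2)) = 0.400000

P(-0.8) = 6×L_0(-0.8) + 11×L_1(-0.8)
P(-0.8) = 8.000000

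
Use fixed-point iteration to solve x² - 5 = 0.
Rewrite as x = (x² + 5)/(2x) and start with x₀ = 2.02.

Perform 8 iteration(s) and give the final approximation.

Equation: x² - 5 = 0
Fixed-point form: x = (x² + 5)/(2x)
x₀ = 2.02

x_1 = g(2.020000) = 2.247624
x_2 = g(2.247624) = 2.236098
x_3 = g(2.236098) = 2.236068
x_4 = g(2.236068) = 2.236068
x_5 = g(2.236068) = 2.236068
x_6 = g(2.236068) = 2.236068
x_7 = g(2.236068) = 2.236068
x_8 = g(2.236068) = 2.236068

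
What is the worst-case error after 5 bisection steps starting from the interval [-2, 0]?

Bisection error bound: |error| ≤ (b-a)/2^n
|error| ≤ (0 - (-2))/2^5 = 2/2^5
|error| ≤ 0.0625000000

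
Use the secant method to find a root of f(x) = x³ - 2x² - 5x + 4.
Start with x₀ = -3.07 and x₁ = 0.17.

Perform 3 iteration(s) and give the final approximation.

f(x) = x³ - 2x² - 5x + 4
x₀ = -3.07, x₁ = 0.17

Secant formula: x_{n+1} = x_n - f(x_n)(x_n - x_{n-1})/(f(x_n) - f(x_{n-1}))

Iteration 1:
  f(-3.070000) = -28.434243
  f(0.170000) = 3.097113
  x_2 = 0.170000 - 3.097113×(0.170000 - (-3.070000))/(3.097113 - (-28.434243))
       = -0.148243
Iteration 2:
  f(0.170000) = 3.097113
  f(-0.148243) = 4.694007
  x_3 = -0.148243 - 4.694007×(-0.148243 - 0.170000)/(4.694007 - 3.097113)
       = 0.787221
Iteration 3:
  f(-0.148243) = 4.694007
  f(0.787221) = -0.687682
  x_4 = 0.787221 - (-0.687682)×(0.787221 - (-0.148243))/(-0.687682 - 4.694007)
       = 0.667685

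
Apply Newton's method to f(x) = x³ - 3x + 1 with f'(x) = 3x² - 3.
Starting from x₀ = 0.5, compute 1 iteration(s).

f(x) = x³ - 3x + 1
f'(x) = 3x² - 3
x₀ = 0.5

Newton-Raphson formula: x_{n+1} = x_n - f(x_n)/f'(x_n)

Iteration 1:
  f(0.500000) = -0.375000
  f'(0.500000) = -2.250000
  x_1 = 0.500000 - (-0.375000)/(-2.250000) = 0.333333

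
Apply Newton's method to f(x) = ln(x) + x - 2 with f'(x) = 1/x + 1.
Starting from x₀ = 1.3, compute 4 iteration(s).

f(x) = ln(x) + x - 2
f'(x) = 1/x + 1
x₀ = 1.3

Newton-Raphson formula: x_{n+1} = x_n - f(x_n)/f'(x_n)

Iteration 1:
  f(1.300000) = -0.437636
  f'(1.300000) = 1.769231
  x_1 = 1.300000 - (-0.437636)/1.769231 = 1.547359
Iteration 2:
  f(1.547359) = -0.016091
  f'(1.547359) = 1.646262
  x_2 = 1.547359 - (-0.016091)/1.646262 = 1.557134
Iteration 3:
  f(1.557134) = -0.000020
  f'(1.557134) = 1.642206
  x_3 = 1.557134 - (-0.000020)/1.642206 = 1.557146
Iteration 4:
  f(1.557146) = 0.000000
  f'(1.557146) = 1.642201
  x_4 = 1.557146 - 0.000000/1.642201 = 1.557146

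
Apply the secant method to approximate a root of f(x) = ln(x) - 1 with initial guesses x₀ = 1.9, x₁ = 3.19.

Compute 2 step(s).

f(x) = ln(x) - 1
x₀ = 1.9, x₁ = 3.19

Secant formula: x_{n+1} = x_n - f(x_n)(x_n - x_{n-1})/(f(x_n) - f(x_{n-1}))

Iteration 1:
  f(1.900000) = -0.358146
  f(3.190000) = 0.160021
  x_2 = 3.190000 - 0.160021×(3.190000 - 1.900000)/(0.160021 - (-0.358146))
       = 2.791621
Iteration 2:
  f(3.190000) = 0.160021
  f(2.791621) = 0.026622
  x_3 = 2.791621 - 0.026622×(2.791621 - 3.190000)/(0.026622 - 0.160021)
       = 2.712116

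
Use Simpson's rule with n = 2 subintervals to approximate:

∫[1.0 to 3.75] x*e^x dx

f(x) = x*e^x
a = 1.0, b = 3.75, n = 2
h = (b - a)/n = 1.375000

Simpson's rule: (h/3)[f(x₀) + 4f(x₁) + 2f(x₂) + ... + f(xₙ)]

x_0 = 1.0000, f(x_0) = 2.718282, coefficient = 1
x_1 = 2.3750, f(x_1) = 25.533656, coefficient = 4
x_2 = 3.7500, f(x_2) = 159.454058, coefficient = 1

I ≈ (1.375000/3) × 264.306965 = 121.140692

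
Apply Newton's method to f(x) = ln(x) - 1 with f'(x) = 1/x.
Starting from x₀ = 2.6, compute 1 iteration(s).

f(x) = ln(x) - 1
f'(x) = 1/x
x₀ = 2.6

Newton-Raphson formula: x_{n+1} = x_n - f(x_n)/f'(x_n)

Iteration 1:
  f(2.600000) = -0.044489
  f'(2.600000) = 0.384615
  x_1 = 2.600000 - (-0.044489)/0.384615 = 2.715670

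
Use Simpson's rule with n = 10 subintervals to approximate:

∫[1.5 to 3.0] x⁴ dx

f(x) = x⁴
a = 1.5, b = 3.0, n = 10
h = (b - a)/n = 0.150000

Simpson's rule: (h/3)[f(x₀) + 4f(x₁) + 2f(x₂) + ... + f(xₙ)]

x_0 = 1.5000, f(x_0) = 5.062500, coefficient = 1
x_1 = 1.6500, f(x_1) = 7.412006, coefficient = 4
x_2 = 1.8000, f(x_2) = 10.497600, coefficient = 2
x_3 = 1.9500, f(x_3) = 14.459006, coefficient = 4
x_4 = 2.1000, f(x_4) = 19.448100, coefficient = 2
x_5 = 2.2500, f(x_5) = 25.628906, coefficient = 4
x_6 = 2.4000, f(x_6) = 33.177600, coefficient = 2
x_7 = 2.5500, f(x_7) = 42.282506, coefficient = 4
x_8 = 2.7000, f(x_8) = 53.144100, coefficient = 2
x_9 = 2.8500, f(x_9) = 65.975006, coefficient = 4
x_10 = 3.0000, f(x_10) = 81.000000, coefficient = 1

I ≈ (0.150000/3) × 941.627025 = 47.081351
Exact value: 47.081250
Error: 0.000101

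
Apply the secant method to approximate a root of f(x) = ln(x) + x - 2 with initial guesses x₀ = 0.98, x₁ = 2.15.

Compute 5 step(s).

f(x) = ln(x) + x - 2
x₀ = 0.98, x₁ = 2.15

Secant formula: x_{n+1} = x_n - f(x_n)(x_n - x_{n-1})/(f(x_n) - f(x_{n-1}))

Iteration 1:
  f(0.980000) = -1.040203
  f(2.150000) = 0.915468
  x_2 = 2.150000 - 0.915468×(2.150000 - 0.980000)/(0.915468 - (-1.040203))
       = 1.602312
Iteration 2:
  f(2.150000) = 0.915468
  f(1.602312) = 0.073760
  x_3 = 1.602312 - 0.073760×(1.602312 - 2.150000)/(0.073760 - 0.915468)
       = 1.554318
Iteration 3:
  f(1.602312) = 0.073760
  f(1.554318) = -0.004646
  x_4 = 1.554318 - (-0.004646)×(1.554318 - 1.602312)/(-0.004646 - 0.073760)
       = 1.557161
Iteration 4:
  f(1.554318) = -0.004646
  f(1.557161) = 0.000026
  x_5 = 1.557161 - 0.000026×(1.557161 - 1.554318)/(0.000026 - (-0.004646))
       = 1.557146
Iteration 5:
  f(1.557161) = 0.000026
  f(1.557146) = 0.000000
  x_6 = 1.557146 - 0.000000×(1.557146 - 1.557161)/(0.000000 - 0.000026)
       = 1.557146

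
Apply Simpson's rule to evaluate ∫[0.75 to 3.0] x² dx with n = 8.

f(x) = x²
a = 0.75, b = 3.0, n = 8
h = (b - a)/n = 0.281250

Simpson's rule: (h/3)[f(x₀) + 4f(x₁) + 2f(x₂) + ... + f(xₙ)]

x_0 = 0.7500, f(x_0) = 0.562500, coefficient = 1
x_1 = 1.0312, f(x_1) = 1.063477, coefficient = 4
x_2 = 1.3125, f(x_2) = 1.722656, coefficient = 2
x_3 = 1.5938, f(x_3) = 2.540039, coefficient = 4
x_4 = 1.8750, f(x_4) = 3.515625, coefficient = 2
x_5 = 2.1562, f(x_5) = 4.649414, coefficient = 4
x_6 = 2.4375, f(x_6) = 5.941406, coefficient = 2
x_7 = 2.7188, f(x_7) = 7.391602, coefficient = 4
x_8 = 3.0000, f(x_8) = 9.000000, coefficient = 1

I ≈ (0.281250/3) × 94.500000 = 8.859375
Exact value: 8.859375
Error: 0.000000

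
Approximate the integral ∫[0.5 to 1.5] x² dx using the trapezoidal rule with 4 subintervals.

f(x) = x²
a = 0.5, b = 1.5, n = 4
h = (b - a)/n = 0.250000

Trapezoidal rule: (h/2)[f(x₀) + 2f(x₁) + 2f(x₂) + ... + f(xₙ)]

x_0 = 0.5000, f(x_0) = 0.250000, coefficient = 1
x_1 = 0.7500, f(x_1) = 0.562500, coefficient = 2
x_2 = 1.0000, f(x_2) = 1.000000, coefficient = 2
x_3 = 1.2500, f(x_3) = 1.562500, coefficient = 2
x_4 = 1.5000, f(x_4) = 2.250000, coefficient = 1

I ≈ (0.250000/2) × 8.750000 = 1.093750
Exact value: 1.083333
Error: 0.010417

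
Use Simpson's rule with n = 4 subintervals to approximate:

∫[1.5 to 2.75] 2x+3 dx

f(x) = 2x+3
a = 1.5, b = 2.75, n = 4
h = (b - a)/n = 0.312500

Simpson's rule: (h/3)[f(x₀) + 4f(x₁) + 2f(x₂) + ... + f(xₙ)]

x_0 = 1.5000, f(x_0) = 6.000000, coefficient = 1
x_1 = 1.8125, f(x_1) = 6.625000, coefficient = 4
x_2 = 2.1250, f(x_2) = 7.250000, coefficient = 2
x_3 = 2.4375, f(x_3) = 7.875000, coefficient = 4
x_4 = 2.7500, f(x_4) = 8.500000, coefficient = 1

I ≈ (0.312500/3) × 87.000000 = 9.062500
Exact value: 9.062500
Error: 0.000000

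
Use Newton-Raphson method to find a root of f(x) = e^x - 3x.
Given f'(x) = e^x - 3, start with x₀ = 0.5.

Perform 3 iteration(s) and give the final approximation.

f(x) = e^x - 3x
f'(x) = e^x - 3
x₀ = 0.5

Newton-Raphson formula: x_{n+1} = x_n - f(x_n)/f'(x_n)

Iteration 1:
  f(0.500000) = 0.148721
  f'(0.500000) = -1.351279
  x_1 = 0.500000 - 0.148721/(-1.351279) = 0.610060
Iteration 2:
  f(0.610060) = 0.010362
  f'(0.610060) = -1.159459
  x_2 = 0.610060 - 0.010362/(-1.159459) = 0.618997
Iteration 3:
  f(0.618997) = 0.000074
  f'(0.618997) = -1.142936
  x_3 = 0.618997 - 0.000074/(-1.142936) = 0.619061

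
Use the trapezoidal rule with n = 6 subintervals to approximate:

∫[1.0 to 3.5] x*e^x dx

f(x) = x*e^x
a = 1.0, b = 3.5, n = 6
h = (b - a)/n = 0.416667

Trapezoidal rule: (h/2)[f(x₀) + 2f(x₁) + 2f(x₂) + ... + f(xₙ)]

x_0 = 1.0000, f(x_0) = 2.718282, coefficient = 1
x_1 = 1.4167, f(x_1) = 5.841417, coefficient = 2
x_2 = 1.8333, f(x_2) = 11.466952, coefficient = 2
x_3 = 2.2500, f(x_3) = 21.347406, coefficient = 2
x_4 = 2.6667, f(x_4) = 38.378443, coefficient = 2
x_5 = 3.0833, f(x_5) = 67.312409, coefficient = 2
x_6 = 3.5000, f(x_6) = 115.904082, coefficient = 1

I ≈ (0.416667/2) × 407.315615 = 84.857420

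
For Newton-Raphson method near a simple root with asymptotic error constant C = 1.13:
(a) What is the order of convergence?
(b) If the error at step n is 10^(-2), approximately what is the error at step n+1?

(a) Newton-Raphson has quadratic (order 2) convergence near simple roots.
    This means |e_{n+1}| ≈ C|e_n|².

(b) With |e_n| = 10^(-2) and C = 1.13:
    |e_{n+1}| ≈ 1.13 × (10^(-2))² = 1.13 × 10^(-4)

(a) 2 (quadratic); (b) |e_{n+1}| ≈ 1.130e-04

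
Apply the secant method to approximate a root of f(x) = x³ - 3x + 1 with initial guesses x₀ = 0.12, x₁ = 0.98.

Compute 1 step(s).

f(x) = x³ - 3x + 1
x₀ = 0.12, x₁ = 0.98

Secant formula: x_{n+1} = x_n - f(x_n)(x_n - x_{n-1})/(f(x_n) - f(x_{n-1}))

Iteration 1:
  f(0.120000) = 0.641728
  f(0.980000) = -0.998808
  x_2 = 0.980000 - (-0.998808)×(0.980000 - 0.120000)/(-0.998808 - 0.641728)
       = 0.456406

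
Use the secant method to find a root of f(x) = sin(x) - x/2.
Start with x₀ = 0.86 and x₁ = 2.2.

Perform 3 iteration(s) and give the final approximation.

f(x) = sin(x) - x/2
x₀ = 0.86, x₁ = 2.2

Secant formula: x_{n+1} = x_n - f(x_n)(x_n - x_{n-1})/(f(x_n) - f(x_{n-1}))

Iteration 1:
  f(0.860000) = 0.327843
  f(2.200000) = -0.291504
  x_2 = 2.200000 - (-0.291504)×(2.200000 - 0.860000)/(-0.291504 - 0.327843)
       = 1.569311
Iteration 2:
  f(2.200000) = -0.291504
  f(1.569311) = 0.215343
  x_3 = 1.569311 - 0.215343×(1.569311 - 2.200000)/(0.215343 - (-0.291504))
       = 1.837271
Iteration 3:
  f(1.569311) = 0.215343
  f(1.837271) = 0.046070
  x_4 = 1.837271 - 0.046070×(1.837271 - 1.569311)/(0.046070 - 0.215343)
       = 1.910199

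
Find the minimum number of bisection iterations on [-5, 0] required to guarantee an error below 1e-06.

We need (b-a)/2^n ≤ 1e-06
(0 - (-5))/2^n ≤ 1e-06
5/2^n ≤ 1e-06
2^n ≥ 5000000
n ≥ log₂(5000000) = 22.25
n ≥ 23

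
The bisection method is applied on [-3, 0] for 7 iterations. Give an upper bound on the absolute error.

Bisection error bound: |error| ≤ (b-a)/2^n
|error| ≤ (0 - (-3))/2^7 = 3/2^7
|error| ≤ 0.0234375000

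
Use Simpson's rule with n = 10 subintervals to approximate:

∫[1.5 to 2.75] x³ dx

f(x) = x³
a = 1.5, b = 2.75, n = 10
h = (b - a)/n = 0.125000

Simpson's rule: (h/3)[f(x₀) + 4f(x₁) + 2f(x₂) + ... + f(xₙ)]

x_0 = 1.5000, f(x_0) = 3.375000, coefficient = 1
x_1 = 1.6250, f(x_1) = 4.291016, coefficient = 4
x_2 = 1.7500, f(x_2) = 5.359375, coefficient = 2
x_3 = 1.8750, f(x_3) = 6.591797, coefficient = 4
x_4 = 2.0000, f(x_4) = 8.000000, coefficient = 2
x_5 = 2.1250, f(x_5) = 9.595703, coefficient = 4
x_6 = 2.2500, f(x_6) = 11.390625, coefficient = 2
x_7 = 2.3750, f(x_7) = 13.396484, coefficient = 4
x_8 = 2.5000, f(x_8) = 15.625000, coefficient = 2
x_9 = 2.6250, f(x_9) = 18.087891, coefficient = 4
x_10 = 2.7500, f(x_10) = 20.796875, coefficient = 1

I ≈ (0.125000/3) × 312.773438 = 13.032227
Exact value: 13.032227
Error: 0.000000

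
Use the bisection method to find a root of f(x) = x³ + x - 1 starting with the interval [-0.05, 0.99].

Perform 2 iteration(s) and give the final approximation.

f(x) = x³ + x - 1
Initial interval: [-0.05, 0.99]

Iteration 1:
  c_1 = (-0.050000 + 0.990000)/2 = 0.470000
  f(c_1) = f(0.470000) = -0.426177
  f(a) × f(c) ≥ 0, new interval: [0.470000, 0.990000]
Iteration 2:
  c_2 = (0.470000 + 0.990000)/2 = 0.730000
  f(c_2) = f(0.730000) = 0.119017
  f(a) × f(c) < 0, new interval: [0.470000, 0.730000]

After 2 iteration(s), the approximation is c_2 = 0.730000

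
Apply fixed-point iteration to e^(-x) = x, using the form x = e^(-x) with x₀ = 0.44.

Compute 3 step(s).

Equation: e^(-x) = x
Fixed-point form: x = e^(-x)
x₀ = 0.44

x_1 = g(0.440000) = 0.644036
x_2 = g(0.644036) = 0.525168
x_3 = g(0.525168) = 0.591456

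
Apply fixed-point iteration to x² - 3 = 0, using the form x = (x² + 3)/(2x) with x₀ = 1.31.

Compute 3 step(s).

Equation: x² - 3 = 0
Fixed-point form: x = (x² + 3)/(2x)
x₀ = 1.31

x_1 = g(1.310000) = 1.800038
x_2 = g(1.800038) = 1.733335
x_3 = g(1.733335) = 1.732051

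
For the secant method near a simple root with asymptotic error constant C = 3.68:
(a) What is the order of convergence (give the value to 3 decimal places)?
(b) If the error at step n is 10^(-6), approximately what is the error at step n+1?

(a) Secant method has superlinear convergence with order φ = (1+√5)/2 ≈ 1.618.
    This means |e_{n+1}| ≈ C|e_n|^1.618.

(b) With |e_n| = 10^(-6) and C = 3.68:
    |e_{n+1}| ≈ 3.68 × (10^(-6))^1.618 = 3.68 × 10^(-9.71)

(a) ≈ 1.618 (golden ratio); (b) |e_{n+1}| ≈ 7.205e-10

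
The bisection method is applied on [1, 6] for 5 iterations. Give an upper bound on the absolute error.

Bisection error bound: |error| ≤ (b-a)/2^n
|error| ≤ (6 - 1)/2^5 = 5/2^5
|error| ≤ 0.1562500000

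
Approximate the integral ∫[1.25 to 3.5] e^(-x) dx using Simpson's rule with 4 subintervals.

f(x) = e^(-x)
a = 1.25, b = 3.5, n = 4
h = (b - a)/n = 0.562500

Simpson's rule: (h/3)[f(x₀) + 4f(x₁) + 2f(x₂) + ... + f(xₙ)]

x_0 = 1.2500, f(x_0) = 0.286505, coefficient = 1
x_1 = 1.8125, f(x_1) = 0.163246, coefficient = 4
x_2 = 2.3750, f(x_2) = 0.093014, coefficient = 2
x_3 = 2.9375, f(x_3) = 0.052998, coefficient = 4
x_4 = 3.5000, f(x_4) = 0.030197, coefficient = 1

I ≈ (0.562500/3) × 1.367705 = 0.256445
Exact value: 0.256307
Error: 0.000137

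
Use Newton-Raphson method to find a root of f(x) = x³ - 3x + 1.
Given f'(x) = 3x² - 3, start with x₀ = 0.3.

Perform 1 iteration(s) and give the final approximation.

f(x) = x³ - 3x + 1
f'(x) = 3x² - 3
x₀ = 0.3

Newton-Raphson formula: x_{n+1} = x_n - f(x_n)/f'(x_n)

Iteration 1:
  f(0.300000) = 0.127000
  f'(0.300000) = -2.730000
  x_1 = 0.300000 - 0.127000/(-2.730000) = 0.346520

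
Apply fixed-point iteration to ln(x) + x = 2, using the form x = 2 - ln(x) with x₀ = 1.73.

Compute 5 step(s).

Equation: ln(x) + x = 2
Fixed-point form: x = 2 - ln(x)
x₀ = 1.73

x_1 = g(1.730000) = 1.451879
x_2 = g(1.451879) = 1.627142
x_3 = g(1.627142) = 1.513175
x_4 = g(1.513175) = 1.585790
x_5 = g(1.585790) = 1.538917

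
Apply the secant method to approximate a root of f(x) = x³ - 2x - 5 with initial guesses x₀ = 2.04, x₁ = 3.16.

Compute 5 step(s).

f(x) = x³ - 2x - 5
x₀ = 2.04, x₁ = 3.16

Secant formula: x_{n+1} = x_n - f(x_n)(x_n - x_{n-1})/(f(x_n) - f(x_{n-1}))

Iteration 1:
  f(2.040000) = -0.590336
  f(3.160000) = 20.234496
  x_2 = 3.160000 - 20.234496×(3.160000 - 2.040000)/(20.234496 - (-0.590336))
       = 2.071749
Iteration 2:
  f(3.160000) = 20.234496
  f(2.071749) = -0.251249
  x_3 = 2.071749 - (-0.251249)×(2.071749 - 3.160000)/(-0.251249 - 20.234496)
       = 2.085096
Iteration 3:
  f(2.071749) = -0.251249
  f(2.085096) = -0.104972
  x_4 = 2.085096 - (-0.104972)×(2.085096 - 2.071749)/(-0.104972 - (-0.251249))
       = 2.094674
Iteration 4:
  f(2.085096) = -0.104972
  f(2.094674) = 0.001373
  x_5 = 2.094674 - 0.001373×(2.094674 - 2.085096)/(0.001373 - (-0.104972))
       = 2.094551
Iteration 5:
  f(2.094674) = 0.001373
  f(2.094551) = -0.000007
  x_6 = 2.094551 - (-0.000007)×(2.094551 - 2.094674)/(-0.000007 - 0.001373)
       = 2.094551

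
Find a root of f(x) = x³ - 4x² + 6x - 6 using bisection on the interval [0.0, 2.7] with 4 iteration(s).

f(x) = x³ - 4x² + 6x - 6
Initial interval: [0.0, 2.7]

Iteration 1:
  c_1 = (0.000000 + 2.700000)/2 = 1.350000
  f(c_1) = f(1.350000) = -2.729625
  f(a) × f(c) ≥ 0, new interval: [1.350000, 2.700000]
Iteration 2:
  c_2 = (1.350000 + 2.700000)/2 = 2.025000
  f(c_2) = f(2.025000) = -1.948734
  f(a) × f(c) ≥ 0, new interval: [2.025000, 2.700000]
Iteration 3:
  c_3 = (2.025000 + 2.700000)/2 = 2.362500
  f(c_3) = f(2.362500) = -0.964553
  f(a) × f(c) ≥ 0, new interval: [2.362500, 2.700000]
Iteration 4:
  c_4 = (2.362500 + 2.700000)/2 = 2.531250
  f(c_4) = f(2.531250) = -0.223114
  f(a) × f(c) ≥ 0, new interval: [2.531250, 2.700000]

After 4 iteration(s), the approximation is c_4 = 2.531250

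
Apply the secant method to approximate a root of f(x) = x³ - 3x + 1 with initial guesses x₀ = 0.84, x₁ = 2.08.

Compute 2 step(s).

f(x) = x³ - 3x + 1
x₀ = 0.84, x₁ = 2.08

Secant formula: x_{n+1} = x_n - f(x_n)(x_n - x_{n-1})/(f(x_n) - f(x_{n-1}))

Iteration 1:
  f(0.840000) = -0.927296
  f(2.080000) = 3.758912
  x_2 = 2.080000 - 3.758912×(2.080000 - 0.840000)/(3.758912 - (-0.927296))
       = 1.085368
Iteration 2:
  f(2.080000) = 3.758912
  f(1.085368) = -0.977515
  x_3 = 1.085368 - (-0.977515)×(1.085368 - 2.080000)/(-0.977515 - 3.758912)
       = 1.290643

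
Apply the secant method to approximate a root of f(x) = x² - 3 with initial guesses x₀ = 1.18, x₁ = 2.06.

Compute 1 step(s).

f(x) = x² - 3
x₀ = 1.18, x₁ = 2.06

Secant formula: x_{n+1} = x_n - f(x_n)(x_n - x_{n-1})/(f(x_n) - f(x_{n-1}))

Iteration 1:
  f(1.180000) = -1.607600
  f(2.060000) = 1.243600
  x_2 = 2.060000 - 1.243600×(2.060000 - 1.180000)/(1.243600 - (-1.607600))
       = 1.676173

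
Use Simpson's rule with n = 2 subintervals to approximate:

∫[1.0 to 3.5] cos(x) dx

f(x) = cos(x)
a = 1.0, b = 3.5, n = 2
h = (b - a)/n = 1.250000

Simpson's rule: (h/3)[f(x₀) + 4f(x₁) + 2f(x₂) + ... + f(xₙ)]

x_0 = 1.0000, f(x_0) = 0.540302, coefficient = 1
x_1 = 2.2500, f(x_1) = -0.628174, coefficient = 4
x_2 = 3.5000, f(x_2) = -0.936457, coefficient = 1

I ≈ (1.250000/3) × -2.908849 = -1.212020
Exact value: -1.192254
Error: 0.019766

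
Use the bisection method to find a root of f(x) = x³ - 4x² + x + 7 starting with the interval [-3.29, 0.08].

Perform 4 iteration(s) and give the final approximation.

f(x) = x³ - 4x² + x + 7
Initial interval: [-3.29, 0.08]

Iteration 1:
  c_1 = (-3.290000 + 0.080000)/2 = -1.605000
  f(c_1) = f(-1.605000) = -9.043620
  f(a) × f(c) ≥ 0, new interval: [-1.605000, 0.080000]
Iteration 2:
  c_2 = (-1.605000 + 0.080000)/2 = -0.762500
  f(c_2) = f(-0.762500) = 3.468553
  f(a) × f(c) < 0, new interval: [-1.605000, -0.762500]
Iteration 3:
  c_3 = (-1.605000 + (-0.762500))/2 = -1.183750
  f(c_3) = f(-1.183750) = -1.447553
  f(a) × f(c) ≥ 0, new interval: [-1.183750, -0.762500]
Iteration 4:
  c_4 = (-1.183750 + (-0.762500))/2 = -0.973125
  f(c_4) = f(-0.973125) = 1.317464
  f(a) × f(c) < 0, new interval: [-1.183750, -0.973125]

After 4 iteration(s), the approximation is c_4 = -0.973125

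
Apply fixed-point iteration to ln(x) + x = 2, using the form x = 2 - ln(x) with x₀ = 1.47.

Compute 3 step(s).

Equation: ln(x) + x = 2
Fixed-point form: x = 2 - ln(x)
x₀ = 1.47

x_1 = g(1.470000) = 1.614738
x_2 = g(1.614738) = 1.520828
x_3 = g(1.520828) = 1.580745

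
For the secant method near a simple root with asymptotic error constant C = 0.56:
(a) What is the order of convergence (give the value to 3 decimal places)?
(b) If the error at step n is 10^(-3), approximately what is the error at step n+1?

(a) Secant method has superlinear convergence with order φ = (1+√5)/2 ≈ 1.618.
    This means |e_{n+1}| ≈ C|e_n|^1.618.

(b) With |e_n| = 10^(-3) and C = 0.56:
    |e_{n+1}| ≈ 0.56 × (10^(-3))^1.618 = 0.56 × 10^(-4.85)

(a) ≈ 1.618 (golden ratio); (b) |e_{n+1}| ≈ 7.836e-06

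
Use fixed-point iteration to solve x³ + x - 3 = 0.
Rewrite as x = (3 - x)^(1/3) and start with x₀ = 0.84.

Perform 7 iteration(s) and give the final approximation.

Equation: x³ + x - 3 = 0
Fixed-point form: x = (3 - x)^(1/3)
x₀ = 0.84

x_1 = g(0.840000) = 1.292661
x_2 = g(1.292661) = 1.195198
x_3 = g(1.195198) = 1.217521
x_4 = g(1.217521) = 1.212481
x_5 = g(1.212481) = 1.213622
x_6 = g(1.213622) = 1.213364
x_7 = g(1.213364) = 1.213422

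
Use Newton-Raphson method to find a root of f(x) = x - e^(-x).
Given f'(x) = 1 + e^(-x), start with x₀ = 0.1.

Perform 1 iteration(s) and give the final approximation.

f(x) = x - e^(-x)
f'(x) = 1 + e^(-x)
x₀ = 0.1

Newton-Raphson formula: x_{n+1} = x_n - f(x_n)/f'(x_n)

Iteration 1:
  f(0.100000) = -0.804837
  f'(0.100000) = 1.904837
  x_1 = 0.100000 - (-0.804837)/1.904837 = 0.522523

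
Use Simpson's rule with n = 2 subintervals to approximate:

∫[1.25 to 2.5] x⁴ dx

f(x) = x⁴
a = 1.25, b = 2.5, n = 2
h = (b - a)/n = 0.625000

Simpson's rule: (h/3)[f(x₀) + 4f(x₁) + 2f(x₂) + ... + f(xₙ)]

x_0 = 1.2500, f(x_0) = 2.441406, coefficient = 1
x_1 = 1.8750, f(x_1) = 12.359619, coefficient = 4
x_2 = 2.5000, f(x_2) = 39.062500, coefficient = 1

I ≈ (0.625000/3) × 90.942383 = 18.946330
Exact value: 18.920898
Error: 0.025431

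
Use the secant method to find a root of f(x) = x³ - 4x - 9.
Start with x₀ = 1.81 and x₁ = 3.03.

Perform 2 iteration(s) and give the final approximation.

f(x) = x³ - 4x - 9
x₀ = 1.81, x₁ = 3.03

Secant formula: x_{n+1} = x_n - f(x_n)(x_n - x_{n-1})/(f(x_n) - f(x_{n-1}))

Iteration 1:
  f(1.810000) = -10.310259
  f(3.030000) = 6.698127
  x_2 = 3.030000 - 6.698127×(3.030000 - 1.810000)/(6.698127 - (-10.310259))
       = 2.549548
Iteration 2:
  f(3.030000) = 6.698127
  f(2.549548) = -2.625635
  x_3 = 2.549548 - (-2.625635)×(2.549548 - 3.030000)/(-2.625635 - 6.698127)
       = 2.684846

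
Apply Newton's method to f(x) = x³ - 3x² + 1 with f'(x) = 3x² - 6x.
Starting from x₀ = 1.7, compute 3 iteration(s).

f(x) = x³ - 3x² + 1
f'(x) = 3x² - 6x
x₀ = 1.7

Newton-Raphson formula: x_{n+1} = x_n - f(x_n)/f'(x_n)

Iteration 1:
  f(1.700000) = -2.757000
  f'(1.700000) = -1.530000
  x_1 = 1.700000 - (-2.757000)/(-1.530000) = -0.101961
Iteration 2:
  f(-0.101961) = 0.967752
  f'(-0.101961) = 0.642953
  x_2 = -0.101961 - 0.967752/0.642953 = -1.607129
Iteration 3:
  f(-1.607129) = -10.899587
  f'(-1.607129) = 17.391366
  x_3 = -1.607129 - (-10.899587)/17.391366 = -0.980405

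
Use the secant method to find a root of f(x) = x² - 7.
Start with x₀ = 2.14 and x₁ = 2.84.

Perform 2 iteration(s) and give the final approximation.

f(x) = x² - 7
x₀ = 2.14, x₁ = 2.84

Secant formula: x_{n+1} = x_n - f(x_n)(x_n - x_{n-1})/(f(x_n) - f(x_{n-1}))

Iteration 1:
  f(2.140000) = -2.420400
  f(2.840000) = 1.065600
  x_2 = 2.840000 - 1.065600×(2.840000 - 2.140000)/(1.065600 - (-2.420400))
       = 2.626024
Iteration 2:
  f(2.840000) = 1.065600
  f(2.626024) = -0.103997
  x_3 = 2.626024 - (-0.103997)×(2.626024 - 2.840000)/(-0.103997 - 1.065600)
       = 2.645050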